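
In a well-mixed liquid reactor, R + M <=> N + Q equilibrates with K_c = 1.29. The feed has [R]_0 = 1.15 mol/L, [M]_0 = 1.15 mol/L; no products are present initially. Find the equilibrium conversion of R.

X = 0.532

Let X = conversion of R; extent ξ = 1.15·X mol/L.
Concentrations: [R] = 1.15 − 1.15X; [M] = 1.15 − 1.15X; [N] = 1.15X; [Q] = 1.15X.
K_c = [N] [Q] / ([R] [M]).
Equating to 1.29: the physical root is X = 0.532.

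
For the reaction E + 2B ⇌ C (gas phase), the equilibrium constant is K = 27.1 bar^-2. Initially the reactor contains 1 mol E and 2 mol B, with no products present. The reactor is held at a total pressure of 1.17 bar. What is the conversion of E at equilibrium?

Let X = conversion of E (basis 1 mol E); extent of reaction ξ = X.
Mole table: n_E = 1 − X; n_B = 2 − 2X; n_C = X.
n_T = Σnᵢ = 3 − 2X.
With p_i = (n_i/n_T)P, K = p_C / (p_E p_B^2).
This yields a degree-3 equation in X; solving on (0,1), X = 0.778.

X = 0.778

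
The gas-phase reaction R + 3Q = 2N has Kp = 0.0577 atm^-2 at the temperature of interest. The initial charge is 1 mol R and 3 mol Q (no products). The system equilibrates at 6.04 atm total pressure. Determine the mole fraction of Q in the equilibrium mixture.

y_Q = 0.556

Take 1 mol R as basis and let X be its fractional conversion, so ξ = X.
Mole table: n_R = 1 − X; n_Q = 3 − 3X; n_N = 2X.
Summing: n_T = 4 − 2X.
Mole fractions y_i = n_i/n_T; Kp = p_N^2 / (p_R p_Q^3) with p_i = y_i·P.
Equating to 0.0577 atm^-2 and solving on 0 < X < 1: X = 0.411.
Then n_Q = 1.77, n_T = 3.18, so y_Q = 0.556.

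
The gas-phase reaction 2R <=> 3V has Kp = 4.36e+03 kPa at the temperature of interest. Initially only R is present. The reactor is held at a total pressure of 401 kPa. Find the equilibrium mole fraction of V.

y_V = 0.788

Take 1 mol R as basis and let X be its fractional conversion, so ξ = 0.5X.
Mole table: n_R = 1 − X; n_V = 1.5X.
Total moles n_T = 1 + 0.5X.
Mole fractions y_i = n_i/n_T; Kp = p_V^3 / (p_R^2) with p_i = y_i·P.
This yields a degree-3 equation in X; solving on (0,1), X = 0.712.
Then n_V = 1.07, n_T = 1.36, so y_V = 0.788.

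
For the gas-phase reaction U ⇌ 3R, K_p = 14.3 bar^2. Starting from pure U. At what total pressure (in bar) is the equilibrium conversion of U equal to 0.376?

Let X = conversion of U (basis 1 mol U); extent of reaction ξ = X.
At extent ξ: n_U = 1 − X; n_R = 3X.
Summing: n_T = 1 + 2X.
K_p = p_R^3 / (p_U) with p_i = (n_i/n_T)·P.
At X = 0.376: the mole-fraction product g(X) = Π y_i^ν_i = 0.7493. Since K_p = g(X)·P^{2}, P = (K_p/g)^(1/2) = (14.3/0.7493)^(1/2) = 4.37 bar.

P = 4.37 bar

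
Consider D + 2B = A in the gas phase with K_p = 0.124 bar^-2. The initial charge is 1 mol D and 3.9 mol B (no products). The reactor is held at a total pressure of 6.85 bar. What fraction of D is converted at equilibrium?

X = 0.744

Basis: 1 mol D initially; let X = conversion of D. Extent ξ = X.
Moles: n_D = 1 − X; n_B = 3.9 − 2X; n_A = X.
n_T = Σnᵢ = 4.9 − 2X.
Mole fractions y_i = n_i/n_T; K_p = p_A / (p_D p_B^2) with p_i = y_i·P.
Setting this equal to 0.124 bar^-2 and taking the physical root (0 < X < 1) gives X = 0.744.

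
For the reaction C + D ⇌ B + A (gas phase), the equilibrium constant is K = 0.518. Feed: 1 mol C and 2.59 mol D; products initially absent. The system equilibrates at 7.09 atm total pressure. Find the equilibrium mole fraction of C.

Basis: 1 mol C initially; let X = conversion of C. Extent ξ = X.
Species balance: n_C = 1 − X; n_D = 2.59 − X; n_B = X; n_A = X.
Since Δν = 0, n_T = 3.59 throughout.
y_i = n_i/n_T, p_i = y_i·P. K = p_B p_A / (p_C p_D).
This yields a degree-2 equation in X; solving on (0,1), X = 0.621.
Then n_C = 0.379, n_T = 3.59, so y_C = 0.105.

y_C = 0.105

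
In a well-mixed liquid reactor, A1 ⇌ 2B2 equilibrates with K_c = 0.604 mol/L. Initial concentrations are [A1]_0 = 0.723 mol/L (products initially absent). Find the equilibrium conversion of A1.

X = 0.364

Let X = conversion of A1; extent ξ = 0.723·X mol/L.
Concentrations: [A1] = 0.723 − 0.723X; [B2] = 1.45X.
K_c = [B2]^2 / ([A1]).
Setting equal to 0.604 and solving for X on (0,1) gives X = 0.364.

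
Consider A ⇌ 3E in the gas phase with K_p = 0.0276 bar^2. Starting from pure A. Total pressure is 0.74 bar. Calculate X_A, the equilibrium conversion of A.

X = 0.138

Basis: 1 mol A initially; let X = conversion of A. Extent ξ = X.
Mole table: n_A = 1 − X; n_E = 3X.
n_T = Σnᵢ = 1 + 2X.
y_i = n_i/n_T, p_i = y_i·P. K_p = p_E^3 / (p_A).
This yields a degree-3 equation in X; solving on (0,1), X = 0.138.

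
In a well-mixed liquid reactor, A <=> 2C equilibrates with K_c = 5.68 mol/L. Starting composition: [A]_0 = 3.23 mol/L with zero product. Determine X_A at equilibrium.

Let X = conversion of A; extent ξ = 3.23·X mol/L.
Concentrations: [A] = 3.23 − 3.23X; [C] = 6.46X.
K_c = [C]^2 / ([A]).
Equating to 5.68 mol/L: the physical root is X = 0.479.

X = 0.479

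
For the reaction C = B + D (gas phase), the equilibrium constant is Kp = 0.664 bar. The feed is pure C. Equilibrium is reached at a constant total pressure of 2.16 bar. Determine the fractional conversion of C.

X = 0.485

Let X = conversion of C (basis 1 mol C); extent of reaction ξ = X.
Species balance: n_C = 1 − X; n_B = X; n_D = X.
n_T = Σnᵢ = 1 + X.
y_i = n_i/n_T, p_i = y_i·P. Kp = p_B p_D / (p_C).
Substituting and setting equal to 0.664 bar gives a polynomial in X; the root in (0,1) is X = 0.485.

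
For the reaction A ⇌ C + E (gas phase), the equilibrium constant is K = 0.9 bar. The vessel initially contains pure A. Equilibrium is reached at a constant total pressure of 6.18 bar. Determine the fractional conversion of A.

Let X = conversion of A (basis 1 mol A); extent of reaction ξ = X.
Mole table: n_A = 1 − X; n_C = X; n_E = X.
Summing: n_T = 1 + X.
With p_i = (n_i/n_T)P, K = p_C p_E / (p_A).
Equating to 0.9 bar and solving on 0 < X < 1: X = 0.357.

X = 0.357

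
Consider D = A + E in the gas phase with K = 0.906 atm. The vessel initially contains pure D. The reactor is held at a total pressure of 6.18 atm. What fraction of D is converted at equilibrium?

Basis: 1 mol D initially; let X = conversion of D. Extent ξ = X.
Moles: n_D = 1 − X; n_A = X; n_E = X.
Summing: n_T = 1 + X.
y_i = n_i/n_T, p_i = y_i·P. K = p_A p_E / (p_D).
Equating to 0.906 atm and solving on 0 < X < 1: X = 0.358.

X = 0.358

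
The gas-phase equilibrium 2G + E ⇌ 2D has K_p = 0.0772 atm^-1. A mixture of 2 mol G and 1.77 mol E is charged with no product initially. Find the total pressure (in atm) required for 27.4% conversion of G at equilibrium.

P = 4.31 atm

Take 2 mol G as basis and let X be its fractional conversion, so ξ = X.
At extent ξ: n_G = 2 − 2X; n_E = 1.77 − X; n_D = 2X.
Total moles n_T = 3.77 − X.
K_p = p_D^2 / (p_G^2 p_E) with p_i = (n_i/n_T)·P.
At X = 0.274: the mole-fraction product g(X) = Π y_i^ν_i = 0.3329. Since K_p = g(X)·P^{-1}, P = (g/K_p)^(1/1) = (0.3329/0.0772)^(1/1) = 4.31 atm.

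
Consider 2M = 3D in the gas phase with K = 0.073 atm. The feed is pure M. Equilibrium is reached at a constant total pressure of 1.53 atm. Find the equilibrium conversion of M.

Basis: 1 mol M initially; let X = conversion of M. Extent ξ = 0.5X.
Moles: n_M = 1 − X; n_D = 1.5X.
n_T = Σnᵢ = 1 + 0.5X.
With p_i = (n_i/n_T)P, K = p_D^3 / (p_M^2).
This yields a degree-3 equation in X; solving on (0,1), X = 0.213.

X = 0.213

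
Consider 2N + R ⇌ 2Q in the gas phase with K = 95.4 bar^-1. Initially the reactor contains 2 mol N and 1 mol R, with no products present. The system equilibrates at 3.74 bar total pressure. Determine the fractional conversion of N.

Basis: 2 mol N initially; let X = conversion of N. Extent ξ = X.
Species balance: n_N = 2 − 2X; n_R = 1 − X; n_Q = 2X.
n_T = Σnᵢ = 3 − X.
y_i = n_i/n_T, p_i = y_i·P. K = p_Q^2 / (p_N^2 p_R).
Equating to 95.4 bar^-1 and solving on 0 < X < 1: X = 0.838.

X = 0.838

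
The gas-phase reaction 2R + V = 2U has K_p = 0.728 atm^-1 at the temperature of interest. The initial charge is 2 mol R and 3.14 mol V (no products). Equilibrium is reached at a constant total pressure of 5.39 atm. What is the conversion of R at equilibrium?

X = 0.597

Let X = conversion of R (basis 2 mol R); extent of reaction ξ = X.
Mole table: n_R = 2 − 2X; n_V = 3.14 − X; n_U = 2X.
Total moles n_T = 5.14 − X.
With p_i = (n_i/n_T)P, K_p = p_U^2 / (p_R^2 p_V).
Equating to 0.728 atm^-1 and solving on 0 < X < 1: X = 0.597.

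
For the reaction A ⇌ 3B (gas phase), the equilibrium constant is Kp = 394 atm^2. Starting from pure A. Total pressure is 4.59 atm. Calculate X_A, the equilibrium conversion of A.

X = 0.873

Take 1 mol A as basis and let X be its fractional conversion, so ξ = X.
At extent ξ: n_A = 1 − X; n_B = 3X.
Total moles n_T = 1 + 2X.
With p_i = (n_i/n_T)P, Kp = p_B^3 / (p_A).
Setting this equal to 394 atm^2 and taking the physical root (0 < X < 1) gives X = 0.873.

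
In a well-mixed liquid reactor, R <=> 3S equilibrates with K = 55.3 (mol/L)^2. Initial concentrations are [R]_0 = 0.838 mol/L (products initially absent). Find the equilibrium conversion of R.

Let X = conversion of R; extent ξ = 0.838·X mol/L.
Concentrations: [R] = 0.838 − 0.838X; [S] = 2.51X.
K = [S]^3 / ([R]).
Setting equal to 55.3 and solving for X on (0,1) gives X = 0.815.

X = 0.815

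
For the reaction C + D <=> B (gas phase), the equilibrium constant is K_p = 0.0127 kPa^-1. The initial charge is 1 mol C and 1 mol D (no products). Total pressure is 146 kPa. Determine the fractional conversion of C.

Let X = conversion of C (basis 1 mol C); extent of reaction ξ = X.
Species balance: n_C = 1 − X; n_D = 1 − X; n_B = X.
Total moles n_T = 2 − X.
y_i = n_i/n_T, p_i = y_i·P. K_p = p_B / (p_C p_D).
This yields a degree-2 equation in X; solving on (0,1), X = 0.408.

X = 0.408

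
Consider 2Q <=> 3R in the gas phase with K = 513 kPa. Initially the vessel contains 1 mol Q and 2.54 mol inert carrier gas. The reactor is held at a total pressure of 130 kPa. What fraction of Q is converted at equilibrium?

X = 0.716

Basis: 1 mol Q initially; let X = conversion of Q. Extent ξ = 0.5X.
Moles: n_Q = 1 − X; n_R = 1.5X; n_I = 2.54 (inert).
Summing: n_T = 3.54 + 0.5X.
With p_i = (n_i/n_T)P, K = p_R^3 / (p_Q^2).
Equating to 513 kPa and solving on 0 < X < 1: X = 0.716.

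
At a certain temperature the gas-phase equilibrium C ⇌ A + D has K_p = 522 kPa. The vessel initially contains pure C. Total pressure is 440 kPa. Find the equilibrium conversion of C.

Basis: 1 mol C initially; let X = conversion of C. Extent ξ = X.
At extent ξ: n_C = 1 − X; n_A = X; n_D = X.
Summing: n_T = 1 + X.
y_i = n_i/n_T, p_i = y_i·P. K_p = p_A p_D / (p_C).
Setting this equal to 522 kPa and taking the physical root (0 < X < 1) gives X = 0.737.

X = 0.737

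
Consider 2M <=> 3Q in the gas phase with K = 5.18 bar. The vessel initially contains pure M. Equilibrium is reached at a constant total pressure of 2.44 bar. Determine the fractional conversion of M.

X = 0.547

Basis: 1 mol M initially; let X = conversion of M. Extent ξ = 0.5X.
Moles: n_M = 1 − X; n_Q = 1.5X.
Summing: n_T = 1 + 0.5X.
Mole fractions y_i = n_i/n_T; K = p_Q^3 / (p_M^2) with p_i = y_i·P.
Setting this equal to 5.18 bar and taking the physical root (0 < X < 1) gives X = 0.547.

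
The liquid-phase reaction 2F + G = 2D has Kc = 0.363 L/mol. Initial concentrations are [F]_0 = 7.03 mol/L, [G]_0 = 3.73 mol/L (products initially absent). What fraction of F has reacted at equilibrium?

Let X = conversion of F; extent ξ = 7.03X/2 mol/L.
Concentrations: [F] = 7.03 − 7.03X; [G] = 3.73 − 3.52X; [D] = 7.03X.
Kc = [D]^2 / ([F]^2 [G]).
Equating to 0.363 L/mol: the physical root is X = 0.466.

X = 0.466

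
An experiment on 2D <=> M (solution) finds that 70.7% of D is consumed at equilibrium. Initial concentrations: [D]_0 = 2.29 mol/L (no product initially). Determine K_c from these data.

Let X = conversion of D.
Concentrations: [D] = 2.29 − 2.29X; [M] = 1.15X.
At X = 0.707: [D] = 0.671, [M] = 0.81.
K_c = [M] / ([D]^2) = 1.8 L/mol.

K_c = 1.8 L/mol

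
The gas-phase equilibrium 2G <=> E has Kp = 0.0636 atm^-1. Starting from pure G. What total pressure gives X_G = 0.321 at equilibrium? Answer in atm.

Take 1 mol G as basis and let X be its fractional conversion, so ξ = 0.5X.
Moles: n_G = 1 − X; n_E = 0.5X.
Total moles n_T = 1 − 0.5X.
Kp = p_E / (p_G^2) with p_i = (n_i/n_T)·P.
At X = 0.321: the mole-fraction product g(X) = Π y_i^ν_i = 0.2923. Since Kp = g(X)·P^{-1}, P = (g/Kp)^(1/1) = (0.2923/0.0636)^(1/1) = 4.6 atm.

P = 4.6 atm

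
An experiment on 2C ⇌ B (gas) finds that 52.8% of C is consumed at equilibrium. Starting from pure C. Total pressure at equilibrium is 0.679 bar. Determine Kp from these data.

Kp = 1.28 bar^-1

Basis: 1 mol C initially; let X = conversion of C. Extent ξ = 0.5X.
Mole table: n_C = 1 − X; n_B = 0.5X.
n_T = Σnᵢ = 1 − 0.5X.
At X = 0.528: n_C = 0.472, n_B = 0.264, n_T = 0.736.
p_i = (n_i/n_T)·P. Kp = p_B / (p_C^2) = 1.28 bar^-1.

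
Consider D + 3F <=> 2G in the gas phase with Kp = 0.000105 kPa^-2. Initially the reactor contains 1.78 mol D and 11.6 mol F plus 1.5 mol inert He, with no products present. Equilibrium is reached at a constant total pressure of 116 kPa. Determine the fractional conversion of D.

X = 0.569

Take 1.78 mol D as basis and let X be its fractional conversion, so ξ = 1.78X.
Mole table: n_D = 1.78 − 1.78X; n_F = 11.6 − 5.34X; n_G = 3.56X; n_I = 1.5 (inert).
Total moles n_T = 14.9 − 3.56X.
Mole fractions y_i = n_i/n_T; Kp = p_G^2 / (p_D p_F^3) with p_i = y_i·P.
Setting this equal to 0.000105 kPa^-2 and taking the physical root (0 < X < 1) gives X = 0.569.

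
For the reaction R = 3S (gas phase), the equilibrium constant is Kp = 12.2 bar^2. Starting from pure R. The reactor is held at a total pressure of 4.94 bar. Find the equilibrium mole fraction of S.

y_S = 0.590

Take 1 mol R as basis and let X be its fractional conversion, so ξ = X.
Moles: n_R = 1 − X; n_S = 3X.
n_T = Σnᵢ = 1 + 2X.
Mole fractions y_i = n_i/n_T; Kp = p_S^3 / (p_R) with p_i = y_i·P.
This yields a degree-3 equation in X; solving on (0,1), X = 0.324.
Then n_S = 0.972, n_T = 1.65, so y_S = 0.590.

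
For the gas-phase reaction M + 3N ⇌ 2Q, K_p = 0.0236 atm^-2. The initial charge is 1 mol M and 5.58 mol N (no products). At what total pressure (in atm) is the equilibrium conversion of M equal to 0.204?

Basis: 1 mol M initially; let X = conversion of M. Extent ξ = X.
At extent ξ: n_M = 1 − X; n_N = 5.58 − 3X; n_Q = 2X.
n_T = Σnᵢ = 6.58 − 2X.
K_p = p_Q^2 / (p_M p_N^3) with p_i = (n_i/n_T)·P.
At X = 0.204: the mole-fraction product g(X) = Π y_i^ν_i = 0.06497. Since K_p = g(X)·P^{-2}, P = (g/K_p)^(1/2) = (0.06497/0.0236)^(1/2) = 1.66 atm.

P = 1.66 atm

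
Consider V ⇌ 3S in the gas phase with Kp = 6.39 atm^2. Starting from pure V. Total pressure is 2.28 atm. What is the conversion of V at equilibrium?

Take 1 mol V as basis and let X be its fractional conversion, so ξ = X.
Species balance: n_V = 1 − X; n_S = 3X.
Total moles n_T = 1 + 2X.
Mole fractions y_i = n_i/n_T; Kp = p_S^3 / (p_V) with p_i = y_i·P.
Substituting and setting equal to 6.39 atm^2 gives a polynomial in X; the root in (0,1) is X = 0.449.

X = 0.449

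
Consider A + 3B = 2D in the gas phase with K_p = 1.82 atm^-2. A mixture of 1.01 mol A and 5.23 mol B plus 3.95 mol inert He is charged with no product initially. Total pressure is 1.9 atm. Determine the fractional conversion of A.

X = 0.586

Basis: 1.01 mol A initially; let X = conversion of A. Extent ξ = 1.01X.
Species balance: n_A = 1.01 − 1.01X; n_B = 5.23 − 3.03X; n_D = 2.02X; n_I = 3.95 (inert).
n_T = Σnᵢ = 10.2 − 2.02X.
y_i = n_i/n_T, p_i = y_i·P. K_p = p_D^2 / (p_A p_B^3).
Substituting and setting equal to 1.82 atm^-2 gives a polynomial in X; the root in (0,1) is X = 0.586.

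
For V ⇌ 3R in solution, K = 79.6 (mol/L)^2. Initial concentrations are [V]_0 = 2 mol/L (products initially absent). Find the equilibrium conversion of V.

Let X = conversion of V; extent ξ = 2·X mol/L.
Concentrations: [V] = 2 − 2X; [R] = 6X.
K = [R]^3 / ([V]).
Setting equal to 79.6 and solving for X on (0,1) gives X = 0.642.

X = 0.642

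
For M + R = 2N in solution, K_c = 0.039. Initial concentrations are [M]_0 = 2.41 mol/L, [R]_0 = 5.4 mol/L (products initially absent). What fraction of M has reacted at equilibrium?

X = 0.133

Let X = conversion of M; extent ξ = 2.41·X mol/L.
Concentrations: [M] = 2.41 − 2.41X; [R] = 5.4 − 2.41X; [N] = 4.82X.
K_c = [N]^2 / ([M] [R]).
Setting equal to 0.039 and solving for X on (0,1) gives X = 0.133.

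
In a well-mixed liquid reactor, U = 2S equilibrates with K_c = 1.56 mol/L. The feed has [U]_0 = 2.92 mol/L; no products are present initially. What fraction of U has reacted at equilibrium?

X = 0.305

Let X = conversion of U; extent ξ = 2.92·X mol/L.
Concentrations: [U] = 2.92 − 2.92X; [S] = 5.84X.
K_c = [S]^2 / ([U]).
This equals 1.56 at X = 0.305 (the root in 0 < X < 1).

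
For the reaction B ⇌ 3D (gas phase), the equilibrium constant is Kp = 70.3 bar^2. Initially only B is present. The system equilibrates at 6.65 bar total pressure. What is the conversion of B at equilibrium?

Take 1 mol B as basis and let X be its fractional conversion, so ξ = X.
At extent ξ: n_B = 1 − X; n_D = 3X.
Summing: n_T = 1 + 2X.
Mole fractions y_i = n_i/n_T; Kp = p_D^3 / (p_B) with p_i = y_i·P.
Substituting and setting equal to 70.3 bar^2 gives a polynomial in X; the root in (0,1) is X = 0.490.

X = 0.490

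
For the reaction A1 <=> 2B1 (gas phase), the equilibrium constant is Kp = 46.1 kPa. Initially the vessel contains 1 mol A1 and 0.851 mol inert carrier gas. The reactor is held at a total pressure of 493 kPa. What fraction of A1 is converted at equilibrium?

Let X = conversion of A1 (basis 1 mol A1); extent of reaction ξ = X.
Species balance: n_A1 = 1 − X; n_B1 = 2X; n_I = 0.851 (inert).
Total moles n_T = 1.85 + X.
With p_i = (n_i/n_T)P, Kp = p_B1^2 / (p_A1).
Setting this equal to 46.1 kPa and taking the physical root (0 < X < 1) gives X = 0.196.

X = 0.196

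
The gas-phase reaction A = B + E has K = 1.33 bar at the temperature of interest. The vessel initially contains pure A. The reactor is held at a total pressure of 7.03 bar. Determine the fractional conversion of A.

Basis: 1 mol A initially; let X = conversion of A. Extent ξ = X.
Mole table: n_A = 1 − X; n_B = X; n_E = X.
n_T = Σnᵢ = 1 + X.
y_i = n_i/n_T, p_i = y_i·P. K = p_B p_E / (p_A).
Substituting and setting equal to 1.33 bar gives a polynomial in X; the root in (0,1) is X = 0.399.

X = 0.399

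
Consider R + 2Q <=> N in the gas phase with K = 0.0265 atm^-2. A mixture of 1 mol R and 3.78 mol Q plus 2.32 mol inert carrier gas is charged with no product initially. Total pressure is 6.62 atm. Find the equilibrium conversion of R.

X = 0.225

Basis: 1 mol R initially; let X = conversion of R. Extent ξ = X.
Moles: n_R = 1 − X; n_Q = 3.78 − 2X; n_N = X; n_I = 2.32 (inert).
Summing: n_T = 7.1 − 2X.
Mole fractions y_i = n_i/n_T; K = p_N / (p_R p_Q^2) with p_i = y_i·P.
Equating to 0.0265 atm^-2 and solving on 0 < X < 1: X = 0.225.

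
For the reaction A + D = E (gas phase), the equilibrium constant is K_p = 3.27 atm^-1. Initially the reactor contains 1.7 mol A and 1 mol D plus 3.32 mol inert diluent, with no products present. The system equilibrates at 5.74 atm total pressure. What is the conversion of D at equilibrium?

X = 0.769

Take 1 mol D as basis and let X be its fractional conversion, so ξ = X.
Species balance: n_A = 1.7 − X; n_D = 1 − X; n_E = X; n_I = 3.32 (inert).
Total moles n_T = 6.02 − X.
Mole fractions y_i = n_i/n_T; K_p = p_E / (p_A p_D) with p_i = y_i·P.
Setting this equal to 3.27 atm^-1 and taking the physical root (0 < X < 1) gives X = 0.769.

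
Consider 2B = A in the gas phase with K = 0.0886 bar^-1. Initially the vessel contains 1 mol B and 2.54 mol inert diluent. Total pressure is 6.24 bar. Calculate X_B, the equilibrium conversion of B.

X = 0.204

Take 1 mol B as basis and let X be its fractional conversion, so ξ = 0.5X.
Mole table: n_B = 1 − X; n_A = 0.5X; n_I = 2.54 (inert).
Summing: n_T = 3.54 − 0.5X.
With p_i = (n_i/n_T)P, K = p_A / (p_B^2).
Equating to 0.0886 bar^-1 and solving on 0 < X < 1: X = 0.204.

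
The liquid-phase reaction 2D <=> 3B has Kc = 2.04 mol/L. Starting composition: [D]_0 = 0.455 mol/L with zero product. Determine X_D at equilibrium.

Let X = conversion of D; extent ξ = 0.455X/2 mol/L.
Concentrations: [D] = 0.455 − 0.455X; [B] = 0.682X.
Kc = [B]^3 / ([D]^2).
Setting equal to 2.04 and solving for X on (0,1) gives X = 0.598.

X = 0.598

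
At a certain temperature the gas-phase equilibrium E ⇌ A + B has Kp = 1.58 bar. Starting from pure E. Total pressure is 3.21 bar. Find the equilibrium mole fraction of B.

y_B = 0.365

Take 1 mol E as basis and let X be its fractional conversion, so ξ = X.
At extent ξ: n_E = 1 − X; n_A = X; n_B = X.
n_T = Σnᵢ = 1 + X.
With p_i = (n_i/n_T)P, Kp = p_A p_B / (p_E).
Substituting and setting equal to 1.58 bar gives a polynomial in X; the root in (0,1) is X = 0.574.
Then n_B = 0.574, n_T = 1.57, so y_B = 0.365.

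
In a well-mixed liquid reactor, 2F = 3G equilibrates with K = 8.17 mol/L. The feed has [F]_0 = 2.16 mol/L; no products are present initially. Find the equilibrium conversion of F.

Let X = conversion of F; extent ξ = 2.16X/2 mol/L.
Concentrations: [F] = 2.16 − 2.16X; [G] = 3.24X.
K = [G]^3 / ([F]^2).
Setting equal to 8.17 and solving for X on (0,1) gives X = 0.581.

X = 0.581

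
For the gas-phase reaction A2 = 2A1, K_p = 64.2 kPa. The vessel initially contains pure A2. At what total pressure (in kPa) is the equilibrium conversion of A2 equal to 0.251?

P = 239 kPa

Take 1 mol A2 as basis and let X be its fractional conversion, so ξ = X.
Species balance: n_A2 = 1 − X; n_A1 = 2X.
Summing: n_T = 1 + X.
K_p = p_A1^2 / (p_A2) with p_i = (n_i/n_T)·P.
At X = 0.251: the mole-fraction product g(X) = Π y_i^ν_i = 0.2689. Since K_p = g(X)·P^{1}, P = (K_p/g)^(1/1) = (64.2/0.2689)^(1/1) = 239 kPa.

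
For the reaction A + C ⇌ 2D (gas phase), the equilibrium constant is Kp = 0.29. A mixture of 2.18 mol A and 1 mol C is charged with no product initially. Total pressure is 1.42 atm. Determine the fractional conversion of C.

Take 1 mol C as basis and let X be its fractional conversion, so ξ = X.
Species balance: n_A = 2.18 − X; n_C = 1 − X; n_D = 2X.
Since Δν = 0, n_T = 3.18 throughout.
y_i = n_i/n_T, p_i = y_i·P. Kp = p_D^2 / (p_A p_C).
This yields a degree-2 equation in X; solving on (0,1), X = 0.307.

X = 0.307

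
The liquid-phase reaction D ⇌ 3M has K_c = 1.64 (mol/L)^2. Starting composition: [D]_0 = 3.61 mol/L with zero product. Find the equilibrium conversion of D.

X = 0.158

Let X = conversion of D; extent ξ = 3.61·X mol/L.
Concentrations: [D] = 3.61 − 3.61X; [M] = 10.8X.
K_c = [M]^3 / ([D]).
Solving K_c = 1.64 for X ∈ (0,1): X = 0.158.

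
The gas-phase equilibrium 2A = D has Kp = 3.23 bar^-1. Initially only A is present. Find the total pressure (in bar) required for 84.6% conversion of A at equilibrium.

Take 1 mol A as basis and let X be its fractional conversion, so ξ = 0.5X.
Species balance: n_A = 1 − X; n_D = 0.5X.
Total moles n_T = 1 − 0.5X.
Kp = p_D / (p_A^2) with p_i = (n_i/n_T)·P.
At X = 0.846: the mole-fraction product g(X) = Π y_i^ν_i = 10.29. Since Kp = g(X)·P^{-1}, P = (g/Kp)^(1/1) = (10.29/3.23)^(1/1) = 3.19 bar.

P = 3.19 bar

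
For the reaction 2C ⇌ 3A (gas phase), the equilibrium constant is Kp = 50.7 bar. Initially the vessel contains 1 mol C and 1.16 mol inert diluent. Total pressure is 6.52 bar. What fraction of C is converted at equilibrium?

Let X = conversion of C (basis 1 mol C); extent of reaction ξ = 0.5X.
Moles: n_C = 1 − X; n_A = 1.5X; n_I = 1.16 (inert).
Total moles n_T = 2.16 + 0.5X.
y_i = n_i/n_T, p_i = y_i·P. Kp = p_A^3 / (p_C^2).
Equating to 50.7 bar and solving on 0 < X < 1: X = 0.738.

X = 0.738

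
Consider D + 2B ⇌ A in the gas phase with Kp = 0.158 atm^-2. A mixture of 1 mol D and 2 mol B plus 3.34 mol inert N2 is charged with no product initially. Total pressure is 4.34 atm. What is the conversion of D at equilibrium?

X = 0.182

Basis: 1 mol D initially; let X = conversion of D. Extent ξ = X.
At extent ξ: n_D = 1 − X; n_B = 2 − 2X; n_A = X; n_I = 3.34 (inert).
Summing: n_T = 6.34 − 2X.
Mole fractions y_i = n_i/n_T; Kp = p_A / (p_D p_B^2) with p_i = y_i·P.
This yields a degree-3 equation in X; solving on (0,1), X = 0.182.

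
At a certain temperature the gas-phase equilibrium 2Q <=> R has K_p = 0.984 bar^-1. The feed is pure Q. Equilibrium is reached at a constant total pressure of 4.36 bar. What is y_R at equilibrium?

Basis: 1 mol Q initially; let X = conversion of Q. Extent ξ = 0.5X.
Species balance: n_Q = 1 − X; n_R = 0.5X.
Total moles n_T = 1 − 0.5X.
With p_i = (n_i/n_T)P, K_p = p_R / (p_Q^2).
Equating to 0.984 bar^-1 and solving on 0 < X < 1: X = 0.765.
Then n_R = 0.383, n_T = 0.617, so y_R = 0.620.

y_R = 0.620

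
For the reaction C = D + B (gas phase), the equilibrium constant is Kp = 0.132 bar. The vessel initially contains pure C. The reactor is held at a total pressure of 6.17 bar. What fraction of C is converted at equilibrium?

X = 0.145

Take 1 mol C as basis and let X be its fractional conversion, so ξ = X.
Species balance: n_C = 1 − X; n_D = X; n_B = X.
Total moles n_T = 1 + X.
y_i = n_i/n_T, p_i = y_i·P. Kp = p_D p_B / (p_C).
Equating to 0.132 bar and solving on 0 < X < 1: X = 0.145.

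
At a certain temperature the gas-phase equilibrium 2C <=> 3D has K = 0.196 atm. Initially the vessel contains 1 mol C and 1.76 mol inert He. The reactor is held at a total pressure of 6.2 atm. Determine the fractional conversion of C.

X = 0.248

Basis: 1 mol C initially; let X = conversion of C. Extent ξ = 0.5X.
Mole table: n_C = 1 − X; n_D = 1.5X; n_I = 1.76 (inert).
Summing: n_T = 2.76 + 0.5X.
y_i = n_i/n_T, p_i = y_i·P. K = p_D^3 / (p_C^2).
Setting this equal to 0.196 atm and taking the physical root (0 < X < 1) gives X = 0.248.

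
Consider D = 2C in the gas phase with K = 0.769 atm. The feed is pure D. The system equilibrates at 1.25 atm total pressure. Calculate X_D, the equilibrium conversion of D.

Basis: 1 mol D initially; let X = conversion of D. Extent ξ = X.
Mole table: n_D = 1 − X; n_C = 2X.
n_T = Σnᵢ = 1 + X.
With p_i = (n_i/n_T)P, K = p_C^2 / (p_D).
Equating to 0.769 atm and solving on 0 < X < 1: X = 0.365.

X = 0.365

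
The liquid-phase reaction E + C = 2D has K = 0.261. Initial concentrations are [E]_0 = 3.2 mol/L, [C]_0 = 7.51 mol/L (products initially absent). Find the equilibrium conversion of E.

X = 0.304

Let X = conversion of E; extent ξ = 3.2·X mol/L.
Concentrations: [E] = 3.2 − 3.2X; [C] = 7.51 − 3.2X; [D] = 6.4X.
K = [D]^2 / ([E] [C]).
Setting equal to 0.261 and solving for X on (0,1) gives X = 0.304.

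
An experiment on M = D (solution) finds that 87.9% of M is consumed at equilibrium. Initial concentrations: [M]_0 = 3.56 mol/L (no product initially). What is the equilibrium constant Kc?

Kc = 7.26

Let X = conversion of M.
Concentrations: [M] = 3.56 − 3.56X; [D] = 3.56X.
At X = 0.879: [M] = 0.431, [D] = 3.13.
Kc = [D] / ([M]) = 7.26.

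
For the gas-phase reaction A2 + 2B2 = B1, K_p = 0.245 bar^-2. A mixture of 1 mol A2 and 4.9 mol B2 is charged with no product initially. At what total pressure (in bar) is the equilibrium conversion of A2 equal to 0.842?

Take 1 mol A2 as basis and let X be its fractional conversion, so ξ = X.
Species balance: n_A2 = 1 − X; n_B2 = 4.9 − 2X; n_B1 = X.
Total moles n_T = 5.9 − 2X.
K_p = p_B1 / (p_A2 p_B2^2) with p_i = (n_i/n_T)·P.
At X = 0.842: the mole-fraction product g(X) = Π y_i^ν_i = 9.158. Since K_p = g(X)·P^{-2}, P = (g/K_p)^(1/2) = (9.158/0.245)^(1/2) = 6.11 bar.

P = 6.11 bar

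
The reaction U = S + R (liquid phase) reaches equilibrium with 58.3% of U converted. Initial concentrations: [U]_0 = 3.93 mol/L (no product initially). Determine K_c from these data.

Let X = conversion of U.
Concentrations: [U] = 3.93 − 3.93X; [S] = 3.93X; [R] = 3.93X.
At X = 0.583: [U] = 1.64, [S] = 2.29, [R] = 2.29.
K_c = [S] [R] / ([U]) = 3.2 mol/L.

K_c = 3.2 mol/L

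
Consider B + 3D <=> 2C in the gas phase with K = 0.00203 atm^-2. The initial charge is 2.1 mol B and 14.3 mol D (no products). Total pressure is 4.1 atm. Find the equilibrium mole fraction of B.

y_B = 0.110

Take 2.1 mol B as basis and let X be its fractional conversion, so ξ = 2.1X.
Moles: n_B = 2.1 − 2.1X; n_D = 14.3 − 6.3X; n_C = 4.2X.
Summing: n_T = 16.4 − 4.2X.
Mole fractions y_i = n_i/n_T; K = p_C^2 / (p_B p_D^3) with p_i = y_i·P.
Equating to 0.00203 atm^-2 and solving on 0 < X < 1: X = 0.177.
Then n_B = 1.73, n_T = 15.7, so y_B = 0.110.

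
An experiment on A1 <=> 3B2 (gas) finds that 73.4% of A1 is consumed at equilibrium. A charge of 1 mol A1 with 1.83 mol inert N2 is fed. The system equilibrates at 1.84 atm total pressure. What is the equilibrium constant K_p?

Let X = conversion of A1 (basis 1 mol A1); extent of reaction ξ = X.
At extent ξ: n_A1 = 1 − X; n_B2 = 3X; n_I = 1.83 (inert).
Total moles n_T = 2.83 + 2X.
At X = 0.734: n_A1 = 0.266, n_B2 = 2.2, n_T = 4.3.
p_i = (n_i/n_T)·P. K_p = p_B2^3 / (p_A1) = 7.36 atm^2.

K_p = 7.36 atm^2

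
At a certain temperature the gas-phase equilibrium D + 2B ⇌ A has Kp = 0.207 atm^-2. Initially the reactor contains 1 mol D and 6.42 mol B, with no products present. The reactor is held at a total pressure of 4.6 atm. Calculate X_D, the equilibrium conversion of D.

Take 1 mol D as basis and let X be its fractional conversion, so ξ = X.
Moles: n_D = 1 − X; n_B = 6.42 − 2X; n_A = X.
n_T = Σnᵢ = 7.42 − 2X.
y_i = n_i/n_T, p_i = y_i·P. Kp = p_A / (p_D p_B^2).
Equating to 0.207 atm^-2 and solving on 0 < X < 1: X = 0.752.

X = 0.752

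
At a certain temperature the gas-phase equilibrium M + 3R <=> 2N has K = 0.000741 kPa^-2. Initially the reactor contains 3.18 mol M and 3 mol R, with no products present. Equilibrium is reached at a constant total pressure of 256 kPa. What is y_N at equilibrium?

y_N = 0.321

Take 3 mol R as basis and let X be its fractional conversion, so ξ = X.
Species balance: n_M = 3.18 − X; n_R = 3 − 3X; n_N = 2X.
n_T = Σnᵢ = 6.18 − 2X.
y_i = n_i/n_T, p_i = y_i·P. K = p_N^2 / (p_M p_R^3).
Equating to 0.000741 kPa^-2 and solving on 0 < X < 1: X = 0.751.
Then n_N = 1.5, n_T = 4.68, so y_N = 0.321.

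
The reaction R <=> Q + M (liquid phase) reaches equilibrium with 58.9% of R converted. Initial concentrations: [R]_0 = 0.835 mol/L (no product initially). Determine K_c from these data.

Let X = conversion of R.
Concentrations: [R] = 0.835 − 0.835X; [Q] = 0.835X; [M] = 0.835X.
At X = 0.589: [R] = 0.343, [Q] = 0.492, [M] = 0.492.
K_c = [Q] [M] / ([R]) = 0.705 mol/L.

K_c = 0.705 mol/L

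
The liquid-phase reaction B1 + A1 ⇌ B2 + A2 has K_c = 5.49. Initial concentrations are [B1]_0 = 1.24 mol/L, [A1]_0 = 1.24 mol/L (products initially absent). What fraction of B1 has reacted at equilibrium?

X = 0.701

Let X = conversion of B1; extent ξ = 1.24·X mol/L.
Concentrations: [B1] = 1.24 − 1.24X; [A1] = 1.24 − 1.24X; [B2] = 1.24X; [A2] = 1.24X.
K_c = [B2] [A2] / ([B1] [A1]).
Solving K_c = 5.49 for X ∈ (0,1): X = 0.701.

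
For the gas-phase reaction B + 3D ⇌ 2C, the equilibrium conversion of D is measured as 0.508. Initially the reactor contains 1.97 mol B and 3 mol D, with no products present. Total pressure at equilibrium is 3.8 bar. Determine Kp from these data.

Basis: 3 mol D initially; let X = conversion of D. Extent ξ = X.
Mole table: n_B = 1.97 − X; n_D = 3 − 3X; n_C = 2X.
n_T = Σnᵢ = 4.97 − 2X.
At X = 0.508: n_B = 1.46, n_D = 1.48, n_C = 1.02, n_T = 3.95.
p_i = (n_i/n_T)·P. Kp = p_C^2 / (p_B p_D^3) = 0.238 bar^-2.

Kp = 0.238 bar^-2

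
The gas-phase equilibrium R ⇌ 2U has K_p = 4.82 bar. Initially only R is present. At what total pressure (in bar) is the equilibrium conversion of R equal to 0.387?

Basis: 1 mol R initially; let X = conversion of R. Extent ξ = X.
Species balance: n_R = 1 − X; n_U = 2X.
Total moles n_T = 1 + X.
K_p = p_U^2 / (p_R) with p_i = (n_i/n_T)·P.
At X = 0.387: the mole-fraction product g(X) = Π y_i^ν_i = 0.7046. Since K_p = g(X)·P^{1}, P = (K_p/g)^(1/1) = (4.82/0.7046)^(1/1) = 6.84 bar.

P = 6.84 bar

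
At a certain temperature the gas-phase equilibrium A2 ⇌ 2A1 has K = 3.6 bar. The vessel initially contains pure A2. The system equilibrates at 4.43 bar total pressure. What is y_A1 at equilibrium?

Let X = conversion of A2 (basis 1 mol A2); extent of reaction ξ = X.
Moles: n_A2 = 1 − X; n_A1 = 2X.
Summing: n_T = 1 + X.
Mole fractions y_i = n_i/n_T; K = p_A1^2 / (p_A2) with p_i = y_i·P.
Substituting and setting equal to 3.6 bar gives a polynomial in X; the root in (0,1) is X = 0.411.
Then n_A1 = 0.822, n_T = 1.41, so y_A1 = 0.582.

y_A1 = 0.582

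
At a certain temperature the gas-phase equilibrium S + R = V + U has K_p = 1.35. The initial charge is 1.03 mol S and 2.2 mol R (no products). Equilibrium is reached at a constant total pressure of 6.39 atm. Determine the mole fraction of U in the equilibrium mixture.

y_U = 0.231

Let X = conversion of S (basis 1.03 mol S); extent of reaction ξ = 1.03X.
At extent ξ: n_S = 1.03 − 1.03X; n_R = 2.2 − 1.03X; n_V = 1.03X; n_U = 1.03X.
Since Δν = 0, n_T = 3.23 throughout.
With p_i = (n_i/n_T)P, K_p = p_V p_U / (p_S p_R).
This yields a degree-2 equation in X; solving on (0,1), X = 0.725.
Then n_U = 0.746, n_T = 3.23, so y_U = 0.231.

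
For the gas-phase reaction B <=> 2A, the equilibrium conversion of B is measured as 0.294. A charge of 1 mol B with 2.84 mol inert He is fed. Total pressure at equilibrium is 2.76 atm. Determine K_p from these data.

Basis: 1 mol B initially; let X = conversion of B. Extent ξ = X.
At extent ξ: n_B = 1 − X; n_A = 2X; n_I = 2.84 (inert).
Total moles n_T = 3.84 + X.
At X = 0.294: n_B = 0.706, n_A = 0.588, n_T = 4.13.
p_i = (n_i/n_T)·P. K_p = p_A^2 / (p_B) = 0.327 atm.

K_p = 0.327 atm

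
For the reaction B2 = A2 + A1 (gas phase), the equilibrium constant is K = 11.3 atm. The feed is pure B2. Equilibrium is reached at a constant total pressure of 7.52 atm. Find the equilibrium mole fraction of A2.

Basis: 1 mol B2 initially; let X = conversion of B2. Extent ξ = X.
Species balance: n_B2 = 1 − X; n_A2 = X; n_A1 = X.
n_T = Σnᵢ = 1 + X.
With p_i = (n_i/n_T)P, K = p_A2 p_A1 / (p_B2).
Substituting and setting equal to 11.3 atm gives a polynomial in X; the root in (0,1) is X = 0.775.
Then n_A2 = 0.775, n_T = 1.77, so y_A2 = 0.437.

y_A2 = 0.437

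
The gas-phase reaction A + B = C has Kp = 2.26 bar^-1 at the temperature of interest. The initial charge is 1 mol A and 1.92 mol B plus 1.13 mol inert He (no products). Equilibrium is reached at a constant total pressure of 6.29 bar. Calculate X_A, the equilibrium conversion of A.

X = 0.828

Take 1 mol A as basis and let X be its fractional conversion, so ξ = X.
Species balance: n_A = 1 − X; n_B = 1.92 − X; n_C = X; n_I = 1.13 (inert).
Total moles n_T = 4.05 − X.
With p_i = (n_i/n_T)P, Kp = p_C / (p_A p_B).
Substituting and setting equal to 2.26 bar^-1 gives a polynomial in X; the root in (0,1) is X = 0.828.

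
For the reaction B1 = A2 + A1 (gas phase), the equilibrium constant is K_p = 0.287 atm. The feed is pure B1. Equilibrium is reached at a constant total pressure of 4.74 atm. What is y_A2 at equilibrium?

y_A2 = 0.193

Basis: 1 mol B1 initially; let X = conversion of B1. Extent ξ = X.
Moles: n_B1 = 1 − X; n_A2 = X; n_A1 = X.
Total moles n_T = 1 + X.
y_i = n_i/n_T, p_i = y_i·P. K_p = p_A2 p_A1 / (p_B1).
Setting this equal to 0.287 atm and taking the physical root (0 < X < 1) gives X = 0.239.
Then n_A2 = 0.239, n_T = 1.24, so y_A2 = 0.193.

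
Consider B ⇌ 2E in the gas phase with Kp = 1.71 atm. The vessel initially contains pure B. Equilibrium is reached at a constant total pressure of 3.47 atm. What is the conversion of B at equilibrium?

Let X = conversion of B (basis 1 mol B); extent of reaction ξ = X.
Moles: n_B = 1 − X; n_E = 2X.
Summing: n_T = 1 + X.
With p_i = (n_i/n_T)P, Kp = p_E^2 / (p_B).
This yields a degree-2 equation in X; solving on (0,1), X = 0.331.

X = 0.331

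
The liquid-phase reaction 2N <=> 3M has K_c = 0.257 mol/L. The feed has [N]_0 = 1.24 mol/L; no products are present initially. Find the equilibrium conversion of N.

X = 0.309

Let X = conversion of N; extent ξ = 1.24X/2 mol/L.
Concentrations: [N] = 1.24 − 1.24X; [M] = 1.86X.
K_c = [M]^3 / ([N]^2).
Equating to 0.257 mol/L: the physical root is X = 0.309.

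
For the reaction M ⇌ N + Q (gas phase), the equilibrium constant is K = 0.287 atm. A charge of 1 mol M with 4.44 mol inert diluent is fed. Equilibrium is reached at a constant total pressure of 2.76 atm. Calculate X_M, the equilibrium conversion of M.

Basis: 1 mol M initially; let X = conversion of M. Extent ξ = X.
Mole table: n_M = 1 − X; n_N = X; n_Q = X; n_I = 4.44 (inert).
Total moles n_T = 5.44 + X.
y_i = n_i/n_T, p_i = y_i·P. K = p_N p_Q / (p_M).
Substituting and setting equal to 0.287 atm gives a polynomial in X; the root in (0,1) is X = 0.537.

X = 0.537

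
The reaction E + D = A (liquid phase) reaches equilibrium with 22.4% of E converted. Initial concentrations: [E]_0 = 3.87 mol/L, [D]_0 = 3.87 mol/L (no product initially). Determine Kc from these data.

Kc = 0.0961 L/mol

Let X = conversion of E.
Concentrations: [E] = 3.87 − 3.87X; [D] = 3.87 − 3.87X; [A] = 3.87X.
At X = 0.224: [E] = 3, [D] = 3, [A] = 0.867.
Kc = [A] / ([E] [D]) = 0.0961 L/mol.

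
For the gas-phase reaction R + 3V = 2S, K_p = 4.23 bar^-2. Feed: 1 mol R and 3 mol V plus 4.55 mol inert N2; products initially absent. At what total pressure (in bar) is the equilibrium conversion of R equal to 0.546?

P = 3.7 bar

Let X = conversion of R (basis 1 mol R); extent of reaction ξ = X.
Mole table: n_R = 1 − X; n_V = 3 − 3X; n_S = 2X; n_I = 4.55 (inert).
Total moles n_T = 8.55 − 2X.
K_p = p_S^2 / (p_R p_V^3) with p_i = (n_i/n_T)·P.
At X = 0.546: the mole-fraction product g(X) = Π y_i^ν_i = 57.82. Since K_p = g(X)·P^{-2}, P = (g/K_p)^(1/2) = (57.82/4.23)^(1/2) = 3.7 bar.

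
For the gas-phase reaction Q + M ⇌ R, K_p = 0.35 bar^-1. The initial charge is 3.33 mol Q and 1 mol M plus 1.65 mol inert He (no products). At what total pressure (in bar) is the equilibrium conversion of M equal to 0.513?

P = 5.84 bar

Take 1 mol M as basis and let X be its fractional conversion, so ξ = X.
Moles: n_Q = 3.33 − X; n_M = 1 − X; n_R = X; n_I = 1.65 (inert).
Summing: n_T = 5.98 − X.
K_p = p_R / (p_Q p_M) with p_i = (n_i/n_T)·P.
At X = 0.513: the mole-fraction product g(X) = Π y_i^ν_i = 2.044. Since K_p = g(X)·P^{-1}, P = (g/K_p)^(1/1) = (2.044/0.35)^(1/1) = 5.84 bar.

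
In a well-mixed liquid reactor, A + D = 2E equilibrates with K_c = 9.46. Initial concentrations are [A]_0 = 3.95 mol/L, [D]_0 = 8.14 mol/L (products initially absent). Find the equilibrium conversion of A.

Let X = conversion of A; extent ξ = 3.95·X mol/L.
Concentrations: [A] = 3.95 − 3.95X; [D] = 8.14 − 3.95X; [E] = 7.9X.
K_c = [E]^2 / ([A] [D]).
Solving K_c = 9.46 for X ∈ (0,1): X = 0.791.

X = 0.791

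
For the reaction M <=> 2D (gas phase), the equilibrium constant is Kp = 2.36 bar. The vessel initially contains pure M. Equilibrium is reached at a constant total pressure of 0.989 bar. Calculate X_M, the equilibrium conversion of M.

Let X = conversion of M (basis 1 mol M); extent of reaction ξ = X.
Species balance: n_M = 1 − X; n_D = 2X.
Summing: n_T = 1 + X.
y_i = n_i/n_T, p_i = y_i·P. Kp = p_D^2 / (p_M).
Equating to 2.36 bar and solving on 0 < X < 1: X = 0.611.

X = 0.611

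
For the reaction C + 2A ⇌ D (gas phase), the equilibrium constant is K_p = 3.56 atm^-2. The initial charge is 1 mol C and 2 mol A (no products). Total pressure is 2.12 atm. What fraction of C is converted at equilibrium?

X = 0.696

Basis: 1 mol C initially; let X = conversion of C. Extent ξ = X.
Species balance: n_C = 1 − X; n_A = 2 − 2X; n_D = X.
Summing: n_T = 3 − 2X.
y_i = n_i/n_T, p_i = y_i·P. K_p = p_D / (p_C p_A^2).
Substituting and setting equal to 3.56 atm^-2 gives a polynomial in X; the root in (0,1) is X = 0.696.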